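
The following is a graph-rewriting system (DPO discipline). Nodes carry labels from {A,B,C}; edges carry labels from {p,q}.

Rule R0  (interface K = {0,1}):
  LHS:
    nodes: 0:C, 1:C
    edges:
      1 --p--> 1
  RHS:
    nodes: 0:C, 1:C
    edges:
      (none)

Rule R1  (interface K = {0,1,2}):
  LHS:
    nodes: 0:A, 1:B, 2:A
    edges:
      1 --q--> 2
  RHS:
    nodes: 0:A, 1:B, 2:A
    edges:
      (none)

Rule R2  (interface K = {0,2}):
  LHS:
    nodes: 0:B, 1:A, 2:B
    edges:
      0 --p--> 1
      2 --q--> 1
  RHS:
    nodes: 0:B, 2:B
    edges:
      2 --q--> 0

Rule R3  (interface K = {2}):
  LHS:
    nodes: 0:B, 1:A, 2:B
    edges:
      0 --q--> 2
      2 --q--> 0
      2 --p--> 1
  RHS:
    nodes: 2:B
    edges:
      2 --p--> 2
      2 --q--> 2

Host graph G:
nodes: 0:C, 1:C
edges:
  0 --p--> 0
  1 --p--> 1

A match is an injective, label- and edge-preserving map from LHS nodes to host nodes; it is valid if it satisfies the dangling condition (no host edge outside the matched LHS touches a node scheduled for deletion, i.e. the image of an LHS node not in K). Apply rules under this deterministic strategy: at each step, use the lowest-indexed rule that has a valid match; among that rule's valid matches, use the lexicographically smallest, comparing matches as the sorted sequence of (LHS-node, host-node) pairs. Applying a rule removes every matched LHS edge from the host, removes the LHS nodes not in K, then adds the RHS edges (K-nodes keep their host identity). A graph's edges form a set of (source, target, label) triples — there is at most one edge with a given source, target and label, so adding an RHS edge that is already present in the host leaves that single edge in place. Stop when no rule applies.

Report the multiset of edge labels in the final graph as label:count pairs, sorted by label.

Answer: (no edges)

Derivation:
[0] host  ⇒  2 nodes, 2 edges  {0-p->0 1-p->1}
[1] R0 @ {0↦0, 1↦1}  ⇒  2 nodes, 1 edges  {0-p->0}
[2] R0 @ {0↦1, 1↦0}  ⇒  2 nodes, 0 edges  {∅}
final graph: no rule applies after step 2
NF edges: []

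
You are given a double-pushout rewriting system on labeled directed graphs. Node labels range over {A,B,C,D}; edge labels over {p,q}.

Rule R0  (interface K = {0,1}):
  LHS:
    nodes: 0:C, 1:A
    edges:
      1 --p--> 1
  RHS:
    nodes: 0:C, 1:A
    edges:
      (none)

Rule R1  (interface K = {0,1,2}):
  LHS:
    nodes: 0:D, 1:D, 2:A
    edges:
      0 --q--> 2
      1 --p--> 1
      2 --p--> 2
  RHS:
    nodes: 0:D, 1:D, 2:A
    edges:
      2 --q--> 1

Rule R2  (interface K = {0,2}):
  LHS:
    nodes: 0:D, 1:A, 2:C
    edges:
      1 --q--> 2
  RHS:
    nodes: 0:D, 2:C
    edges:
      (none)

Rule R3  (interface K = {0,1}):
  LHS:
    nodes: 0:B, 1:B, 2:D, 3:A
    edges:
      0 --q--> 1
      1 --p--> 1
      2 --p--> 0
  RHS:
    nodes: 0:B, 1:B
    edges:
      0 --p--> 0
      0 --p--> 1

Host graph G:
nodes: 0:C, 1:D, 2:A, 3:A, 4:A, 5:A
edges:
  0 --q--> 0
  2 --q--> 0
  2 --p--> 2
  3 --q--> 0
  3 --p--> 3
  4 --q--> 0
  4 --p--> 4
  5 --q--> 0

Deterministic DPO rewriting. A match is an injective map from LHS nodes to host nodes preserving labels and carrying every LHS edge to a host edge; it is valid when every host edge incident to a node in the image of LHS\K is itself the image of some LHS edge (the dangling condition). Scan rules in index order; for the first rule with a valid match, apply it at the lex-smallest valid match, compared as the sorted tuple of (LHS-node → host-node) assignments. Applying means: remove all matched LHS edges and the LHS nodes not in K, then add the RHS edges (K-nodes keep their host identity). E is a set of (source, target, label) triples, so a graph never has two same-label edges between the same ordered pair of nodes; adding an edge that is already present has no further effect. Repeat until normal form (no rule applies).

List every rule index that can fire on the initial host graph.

R0: 3 valid matches — {0↦0, 1↦2}, {0↦0, 1↦3}, {0↦0, 1↦4}
R1: no valid match — LHS pattern not found
R2: 1 valid match — {0↦1, 1↦5, 2↦0}
R3: no valid match — LHS pattern not found

Answer: [R0,R2]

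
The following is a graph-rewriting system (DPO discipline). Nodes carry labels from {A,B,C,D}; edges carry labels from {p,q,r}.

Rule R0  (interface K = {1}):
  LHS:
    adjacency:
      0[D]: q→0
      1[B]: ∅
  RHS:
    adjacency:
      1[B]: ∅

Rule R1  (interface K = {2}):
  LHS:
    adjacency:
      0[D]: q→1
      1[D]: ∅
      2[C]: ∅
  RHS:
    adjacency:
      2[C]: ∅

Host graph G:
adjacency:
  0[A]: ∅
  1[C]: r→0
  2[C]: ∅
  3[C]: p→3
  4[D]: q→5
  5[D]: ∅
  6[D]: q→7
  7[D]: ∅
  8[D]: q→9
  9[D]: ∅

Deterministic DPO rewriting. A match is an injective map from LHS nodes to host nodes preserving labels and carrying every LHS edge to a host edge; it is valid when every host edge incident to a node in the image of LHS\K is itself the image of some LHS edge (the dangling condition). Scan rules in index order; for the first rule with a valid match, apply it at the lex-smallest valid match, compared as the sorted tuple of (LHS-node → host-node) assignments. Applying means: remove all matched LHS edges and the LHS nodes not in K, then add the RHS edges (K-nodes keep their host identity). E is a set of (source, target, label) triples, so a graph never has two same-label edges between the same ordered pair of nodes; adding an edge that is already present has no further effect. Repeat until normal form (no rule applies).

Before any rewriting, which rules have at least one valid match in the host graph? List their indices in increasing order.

Answer: [R1]

Derivation:
R0: no valid match — LHS pattern not found
R1: 9 valid matches — {0↦4, 1↦5, 2↦1}, {0↦4, 1↦5, 2↦2}, {0↦4, 1↦5, 2↦3} (+6 more)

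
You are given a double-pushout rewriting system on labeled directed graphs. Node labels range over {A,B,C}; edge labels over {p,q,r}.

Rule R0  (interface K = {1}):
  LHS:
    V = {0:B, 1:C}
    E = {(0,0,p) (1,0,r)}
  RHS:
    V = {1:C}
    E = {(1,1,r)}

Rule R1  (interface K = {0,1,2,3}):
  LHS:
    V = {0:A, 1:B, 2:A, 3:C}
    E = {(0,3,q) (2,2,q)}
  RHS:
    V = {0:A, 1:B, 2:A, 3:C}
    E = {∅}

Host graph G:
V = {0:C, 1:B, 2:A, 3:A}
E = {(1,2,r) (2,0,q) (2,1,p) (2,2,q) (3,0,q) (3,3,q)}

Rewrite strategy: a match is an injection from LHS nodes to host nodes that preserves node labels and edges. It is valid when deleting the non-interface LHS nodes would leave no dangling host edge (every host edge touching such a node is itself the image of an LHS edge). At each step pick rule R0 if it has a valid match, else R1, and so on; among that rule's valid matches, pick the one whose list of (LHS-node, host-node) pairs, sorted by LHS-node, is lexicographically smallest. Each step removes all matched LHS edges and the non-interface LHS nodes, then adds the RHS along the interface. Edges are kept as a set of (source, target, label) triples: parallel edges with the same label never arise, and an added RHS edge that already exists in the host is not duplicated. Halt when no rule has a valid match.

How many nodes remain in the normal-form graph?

[0] host  ⇒  4 nodes, 6 edges  {1-r->2 2-q->0 2-p->1 2-q->2 3-q->0 3-q->3}
[1] R1 @ {0↦2, 1↦1, 2↦3, 3↦0}  ⇒  4 nodes, 4 edges  {1-r->2 2-p->1 2-q->2 3-q->0}
[2] R1 @ {0↦3, 1↦1, 2↦2, 3↦0}  ⇒  4 nodes, 2 edges  {1-r->2 2-p->1}
normal form: no rule applies after step 2
NF nodes: {0:C, 1:B, 2:A, 3:A}

Answer: 4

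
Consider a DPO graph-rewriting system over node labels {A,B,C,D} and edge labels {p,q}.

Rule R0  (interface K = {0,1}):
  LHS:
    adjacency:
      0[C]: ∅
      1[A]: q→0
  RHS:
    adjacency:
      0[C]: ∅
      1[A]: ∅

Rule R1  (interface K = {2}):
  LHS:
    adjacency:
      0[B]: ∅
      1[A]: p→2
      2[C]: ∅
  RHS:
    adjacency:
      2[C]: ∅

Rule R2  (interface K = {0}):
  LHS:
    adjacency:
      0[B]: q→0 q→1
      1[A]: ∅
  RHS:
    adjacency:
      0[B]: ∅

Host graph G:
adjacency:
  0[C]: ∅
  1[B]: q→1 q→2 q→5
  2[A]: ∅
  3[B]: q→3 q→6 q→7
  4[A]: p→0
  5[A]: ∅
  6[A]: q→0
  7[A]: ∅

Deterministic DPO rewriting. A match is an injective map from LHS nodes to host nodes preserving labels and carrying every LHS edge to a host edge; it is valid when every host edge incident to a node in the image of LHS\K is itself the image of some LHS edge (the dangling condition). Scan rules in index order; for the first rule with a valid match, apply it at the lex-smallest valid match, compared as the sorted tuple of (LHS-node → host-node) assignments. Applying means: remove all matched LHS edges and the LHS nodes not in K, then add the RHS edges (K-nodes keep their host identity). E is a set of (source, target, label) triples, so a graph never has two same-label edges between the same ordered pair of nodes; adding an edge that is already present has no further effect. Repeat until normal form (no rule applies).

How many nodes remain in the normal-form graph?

start.  V:8 E:8  edges: 1-q->1 1-q->2 1-q->5 3-q->3 3-q->6 3-q->7 4-p->0 6-q->0
1. fire R0 via {0↦0, 1↦6}  →  V:8 E:7  edges: 1-q->1 1-q->2 1-q->5 3-q->3 3-q->6 3-q->7 4-p->0
2. fire R2 via {0↦1, 1↦2}  →  V:7 E:5  edges: 1-q->5 3-q->3 3-q->6 3-q->7 4-p->0
3. fire R2 via {0↦3, 1↦6}  →  V:6 E:3  edges: 1-q->5 3-q->7 4-p->0
final graph: no rule applies after step 3
NF nodes: {0:C, 1:B, 3:B, 4:A, 5:A, 7:A}

Answer: 6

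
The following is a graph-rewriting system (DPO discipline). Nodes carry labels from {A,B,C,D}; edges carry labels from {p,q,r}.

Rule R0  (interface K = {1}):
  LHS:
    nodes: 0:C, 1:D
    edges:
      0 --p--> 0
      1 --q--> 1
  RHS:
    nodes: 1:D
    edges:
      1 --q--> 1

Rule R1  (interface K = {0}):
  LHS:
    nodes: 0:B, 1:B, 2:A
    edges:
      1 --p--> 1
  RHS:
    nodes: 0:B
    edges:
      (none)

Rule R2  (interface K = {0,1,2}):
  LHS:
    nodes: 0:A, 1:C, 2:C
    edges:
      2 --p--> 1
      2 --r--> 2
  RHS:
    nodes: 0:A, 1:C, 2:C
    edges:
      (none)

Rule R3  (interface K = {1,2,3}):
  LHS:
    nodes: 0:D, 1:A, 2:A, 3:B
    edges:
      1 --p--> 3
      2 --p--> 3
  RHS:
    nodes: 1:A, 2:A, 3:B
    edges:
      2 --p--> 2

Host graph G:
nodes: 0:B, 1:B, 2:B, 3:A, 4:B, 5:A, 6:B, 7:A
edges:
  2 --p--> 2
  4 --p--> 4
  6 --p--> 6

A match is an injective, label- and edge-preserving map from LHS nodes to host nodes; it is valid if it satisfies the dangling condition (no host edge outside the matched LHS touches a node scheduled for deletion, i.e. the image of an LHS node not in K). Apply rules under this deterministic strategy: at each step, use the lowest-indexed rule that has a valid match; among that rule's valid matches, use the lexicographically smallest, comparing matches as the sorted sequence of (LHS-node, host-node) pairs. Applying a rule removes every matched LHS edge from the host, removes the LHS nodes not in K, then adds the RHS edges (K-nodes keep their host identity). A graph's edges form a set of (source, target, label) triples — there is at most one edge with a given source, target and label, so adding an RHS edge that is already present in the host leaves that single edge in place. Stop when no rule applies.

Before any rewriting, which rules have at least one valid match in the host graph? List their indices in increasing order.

R0: no valid match — LHS pattern not found
R1: 36 valid matches — {0↦0, 1↦2, 2↦3}, {0↦0, 1↦2, 2↦5}, {0↦0, 1↦2, 2↦7} (+33 more)
R2: no valid match — LHS pattern not found
R3: no valid match — LHS pattern not found

Answer: [R1]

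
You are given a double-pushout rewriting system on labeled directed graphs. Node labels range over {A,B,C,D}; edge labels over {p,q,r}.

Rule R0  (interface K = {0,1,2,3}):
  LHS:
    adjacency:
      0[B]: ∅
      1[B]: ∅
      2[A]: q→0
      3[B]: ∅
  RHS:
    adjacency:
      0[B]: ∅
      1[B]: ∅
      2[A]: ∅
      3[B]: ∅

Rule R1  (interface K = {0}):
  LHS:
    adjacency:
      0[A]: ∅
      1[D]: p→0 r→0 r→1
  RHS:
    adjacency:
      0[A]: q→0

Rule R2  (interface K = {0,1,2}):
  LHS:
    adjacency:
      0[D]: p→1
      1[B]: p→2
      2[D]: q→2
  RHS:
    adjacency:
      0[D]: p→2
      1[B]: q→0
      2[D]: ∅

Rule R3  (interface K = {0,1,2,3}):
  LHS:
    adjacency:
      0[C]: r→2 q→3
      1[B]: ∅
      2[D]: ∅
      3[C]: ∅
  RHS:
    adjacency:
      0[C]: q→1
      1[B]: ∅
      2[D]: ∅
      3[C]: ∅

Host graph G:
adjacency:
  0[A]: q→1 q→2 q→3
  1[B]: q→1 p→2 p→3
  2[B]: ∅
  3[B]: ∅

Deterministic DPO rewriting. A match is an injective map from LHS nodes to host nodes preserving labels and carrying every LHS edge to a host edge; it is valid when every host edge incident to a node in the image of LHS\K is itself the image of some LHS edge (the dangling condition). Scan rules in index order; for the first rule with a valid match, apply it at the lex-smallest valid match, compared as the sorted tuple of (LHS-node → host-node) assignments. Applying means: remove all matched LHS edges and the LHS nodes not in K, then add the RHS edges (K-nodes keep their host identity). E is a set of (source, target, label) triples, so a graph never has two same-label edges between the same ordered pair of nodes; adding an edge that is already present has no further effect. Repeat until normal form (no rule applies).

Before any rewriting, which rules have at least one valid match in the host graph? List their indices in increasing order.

R0: 6 valid matches — {0↦1, 1↦2, 2↦0, 3↦3}, {0↦1, 1↦3, 2↦0, 3↦2}, {0↦2, 1↦1, 2↦0, 3↦3} (+3 more)
R1: no valid match — LHS pattern not found
R2: no valid match — LHS pattern not found
R3: no valid match — LHS pattern not found

Answer: [R0]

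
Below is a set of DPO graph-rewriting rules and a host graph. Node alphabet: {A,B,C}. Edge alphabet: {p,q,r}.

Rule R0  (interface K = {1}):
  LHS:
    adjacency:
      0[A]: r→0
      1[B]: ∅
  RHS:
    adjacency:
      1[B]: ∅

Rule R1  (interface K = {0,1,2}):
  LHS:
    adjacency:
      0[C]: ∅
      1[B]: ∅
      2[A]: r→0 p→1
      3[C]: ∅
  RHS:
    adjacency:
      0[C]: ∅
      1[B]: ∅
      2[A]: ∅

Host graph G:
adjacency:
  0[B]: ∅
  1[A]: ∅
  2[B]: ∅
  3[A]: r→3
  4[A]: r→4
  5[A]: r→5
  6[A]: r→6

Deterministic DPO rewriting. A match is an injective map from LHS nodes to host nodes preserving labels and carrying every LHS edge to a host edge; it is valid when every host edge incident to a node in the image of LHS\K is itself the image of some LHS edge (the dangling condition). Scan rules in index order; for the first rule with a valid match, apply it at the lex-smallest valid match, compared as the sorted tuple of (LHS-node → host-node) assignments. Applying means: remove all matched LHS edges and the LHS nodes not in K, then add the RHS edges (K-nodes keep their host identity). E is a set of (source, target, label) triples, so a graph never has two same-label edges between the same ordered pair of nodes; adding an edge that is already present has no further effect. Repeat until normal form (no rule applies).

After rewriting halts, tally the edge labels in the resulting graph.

Answer: (no edges)

Steps:
[0] host  ⇒  7 nodes, 4 edges  {3-r->3 4-r->4 5-r->5 6-r->6}
[1] R0 @ {0↦3, 1↦0}  ⇒  6 nodes, 3 edges  {4-r->4 5-r->5 6-r->6}
[2] R0 @ {0↦4, 1↦0}  ⇒  5 nodes, 2 edges  {5-r->5 6-r->6}
[3] R0 @ {0↦5, 1↦0}  ⇒  4 nodes, 1 edges  {6-r->6}
[4] R0 @ {0↦6, 1↦0}  ⇒  3 nodes, 0 edges  {∅}
halt: no rule applies after step 4
NF edges: []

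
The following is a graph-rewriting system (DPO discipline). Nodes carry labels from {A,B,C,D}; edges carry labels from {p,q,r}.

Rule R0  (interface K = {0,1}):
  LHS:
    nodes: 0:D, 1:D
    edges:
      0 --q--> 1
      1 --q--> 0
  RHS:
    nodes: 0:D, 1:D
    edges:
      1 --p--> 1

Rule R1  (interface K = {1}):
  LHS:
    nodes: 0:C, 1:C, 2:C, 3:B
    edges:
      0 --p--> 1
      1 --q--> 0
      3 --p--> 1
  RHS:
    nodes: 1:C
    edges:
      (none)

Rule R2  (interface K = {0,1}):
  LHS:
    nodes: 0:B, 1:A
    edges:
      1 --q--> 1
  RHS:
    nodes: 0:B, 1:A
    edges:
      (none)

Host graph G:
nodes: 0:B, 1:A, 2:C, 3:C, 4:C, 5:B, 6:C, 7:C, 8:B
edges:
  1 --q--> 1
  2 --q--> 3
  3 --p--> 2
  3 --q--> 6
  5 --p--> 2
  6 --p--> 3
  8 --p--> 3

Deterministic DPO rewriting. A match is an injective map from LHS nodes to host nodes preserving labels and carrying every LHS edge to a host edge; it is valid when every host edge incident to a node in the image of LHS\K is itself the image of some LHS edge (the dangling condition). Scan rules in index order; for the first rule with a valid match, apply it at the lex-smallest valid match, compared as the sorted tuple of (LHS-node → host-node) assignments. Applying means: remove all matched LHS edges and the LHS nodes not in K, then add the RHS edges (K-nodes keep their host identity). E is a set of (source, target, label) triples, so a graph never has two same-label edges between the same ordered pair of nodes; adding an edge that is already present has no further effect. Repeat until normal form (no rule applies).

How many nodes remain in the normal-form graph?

Answer: 3

Rewrite trace:
start.  V:9 E:7  edges: 1-q->1 2-q->3 3-p->2 3-q->6 5-p->2 6-p->3 8-p->3
1. fire R1 via {0↦6, 1↦3, 2↦4, 3↦8}  →  V:6 E:4  edges: 1-q->1 2-q->3 3-p->2 5-p->2
2. fire R1 via {0↦3, 1↦2, 2↦7, 3↦5}  →  V:3 E:1  edges: 1-q->1
3. fire R2 via {0↦0, 1↦1}  →  V:3 E:0  edges: ∅
halt: no rule applies after step 3
NF nodes: {0:B, 1:A, 2:C}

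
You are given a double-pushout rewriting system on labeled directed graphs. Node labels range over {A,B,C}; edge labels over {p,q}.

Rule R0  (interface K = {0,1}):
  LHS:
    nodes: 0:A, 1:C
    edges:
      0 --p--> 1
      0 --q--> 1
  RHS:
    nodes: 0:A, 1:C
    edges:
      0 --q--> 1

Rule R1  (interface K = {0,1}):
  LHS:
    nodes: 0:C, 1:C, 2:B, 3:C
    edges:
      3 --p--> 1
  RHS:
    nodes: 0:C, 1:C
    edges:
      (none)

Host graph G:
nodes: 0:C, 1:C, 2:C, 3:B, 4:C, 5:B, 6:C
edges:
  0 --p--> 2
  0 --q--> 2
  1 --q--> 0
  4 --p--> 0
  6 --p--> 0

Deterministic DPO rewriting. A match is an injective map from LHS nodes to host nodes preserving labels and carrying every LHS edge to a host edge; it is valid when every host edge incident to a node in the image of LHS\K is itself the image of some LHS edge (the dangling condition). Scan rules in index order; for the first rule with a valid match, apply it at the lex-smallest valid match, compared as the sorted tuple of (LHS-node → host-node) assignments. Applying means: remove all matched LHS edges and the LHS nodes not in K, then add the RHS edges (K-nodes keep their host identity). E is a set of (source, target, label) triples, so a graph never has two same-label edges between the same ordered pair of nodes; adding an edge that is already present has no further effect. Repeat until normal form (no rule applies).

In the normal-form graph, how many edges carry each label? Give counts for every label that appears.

start.  V:7 E:5  edges: 0-p->2 0-q->2 1-q->0 4-p->0 6-p->0
1. fire R1 via {0↦1, 1↦0, 2↦3, 3↦4}  →  V:5 E:4  edges: 0-p->2 0-q->2 1-q->0 6-p->0
2. fire R1 via {0↦1, 1↦0, 2↦5, 3↦6}  →  V:3 E:3  edges: 0-p->2 0-q->2 1-q->0
normal form: no rule applies after step 2
NF edges: [(0, 2, 'p'), (0, 2, 'q'), (1, 0, 'q')]

Answer: p:1 q:2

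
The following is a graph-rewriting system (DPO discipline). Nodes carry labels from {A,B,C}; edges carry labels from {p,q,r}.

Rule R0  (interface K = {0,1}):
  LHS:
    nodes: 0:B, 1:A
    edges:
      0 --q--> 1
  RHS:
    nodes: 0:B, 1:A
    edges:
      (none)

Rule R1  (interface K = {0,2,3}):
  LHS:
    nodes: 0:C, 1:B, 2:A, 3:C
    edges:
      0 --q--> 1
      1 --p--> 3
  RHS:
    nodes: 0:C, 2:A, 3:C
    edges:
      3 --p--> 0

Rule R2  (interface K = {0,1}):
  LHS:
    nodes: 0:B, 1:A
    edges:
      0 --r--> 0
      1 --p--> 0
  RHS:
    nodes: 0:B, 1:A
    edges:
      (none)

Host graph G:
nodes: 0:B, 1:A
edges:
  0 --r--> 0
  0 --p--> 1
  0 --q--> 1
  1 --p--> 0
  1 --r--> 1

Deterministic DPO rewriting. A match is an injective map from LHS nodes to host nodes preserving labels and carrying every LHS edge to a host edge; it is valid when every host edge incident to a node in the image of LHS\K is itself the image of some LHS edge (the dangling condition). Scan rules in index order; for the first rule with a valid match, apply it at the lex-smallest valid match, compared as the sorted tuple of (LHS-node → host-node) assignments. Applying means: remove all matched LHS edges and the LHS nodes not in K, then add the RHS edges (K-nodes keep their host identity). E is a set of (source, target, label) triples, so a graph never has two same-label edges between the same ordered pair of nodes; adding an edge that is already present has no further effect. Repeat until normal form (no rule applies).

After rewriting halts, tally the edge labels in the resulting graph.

Answer: p:1 r:1

Steps:
initial: |V|=2 |E|=5  E = 0-r->0 0-p->1 0-q->1 1-p->0 1-r->1
step 1: apply R0 at {0↦0, 1↦1}  → |V|=2 |E|=4  E = 0-r->0 0-p->1 1-p->0 1-r->1
step 2: apply R2 at {0↦0, 1↦1}  → |V|=2 |E|=2  E = 0-p->1 1-r->1
normal form: no rule applies after step 2
NF edges: [(0, 1, 'p'), (1, 1, 'r')]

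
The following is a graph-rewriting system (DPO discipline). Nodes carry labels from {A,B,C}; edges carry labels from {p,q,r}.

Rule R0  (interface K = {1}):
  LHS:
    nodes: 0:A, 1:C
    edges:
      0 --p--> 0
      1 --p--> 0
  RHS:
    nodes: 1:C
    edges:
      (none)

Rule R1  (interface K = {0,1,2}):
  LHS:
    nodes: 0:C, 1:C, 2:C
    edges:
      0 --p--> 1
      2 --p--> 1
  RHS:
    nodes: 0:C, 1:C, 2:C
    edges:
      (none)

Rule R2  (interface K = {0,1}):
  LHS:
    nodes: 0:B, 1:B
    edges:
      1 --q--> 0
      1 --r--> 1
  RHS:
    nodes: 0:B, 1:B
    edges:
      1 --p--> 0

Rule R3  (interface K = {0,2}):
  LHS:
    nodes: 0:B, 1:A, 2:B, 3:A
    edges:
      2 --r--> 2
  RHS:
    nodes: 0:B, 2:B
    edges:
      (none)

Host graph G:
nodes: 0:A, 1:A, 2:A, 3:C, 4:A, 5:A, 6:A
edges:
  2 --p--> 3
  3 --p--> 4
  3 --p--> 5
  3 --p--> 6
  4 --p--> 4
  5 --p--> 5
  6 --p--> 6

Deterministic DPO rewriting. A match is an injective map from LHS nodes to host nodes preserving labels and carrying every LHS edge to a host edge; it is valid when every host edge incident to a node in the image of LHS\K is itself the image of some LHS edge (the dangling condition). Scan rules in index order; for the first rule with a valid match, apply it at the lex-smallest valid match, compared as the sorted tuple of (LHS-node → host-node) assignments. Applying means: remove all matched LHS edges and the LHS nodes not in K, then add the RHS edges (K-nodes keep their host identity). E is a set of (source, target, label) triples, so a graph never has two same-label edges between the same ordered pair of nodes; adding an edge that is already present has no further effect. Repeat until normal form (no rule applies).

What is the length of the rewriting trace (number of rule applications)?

Answer: 3

Steps:
start.  V:7 E:7  edges: 2-p->3 3-p->4 3-p->5 3-p->6 4-p->4 5-p->5 6-p->6
1. fire R0 via {0↦4, 1↦3}  →  V:6 E:5  edges: 2-p->3 3-p->5 3-p->6 5-p->5 6-p->6
2. fire R0 via {0↦5, 1↦3}  →  V:5 E:3  edges: 2-p->3 3-p->6 6-p->6
3. fire R0 via {0↦6, 1↦3}  →  V:4 E:1  edges: 2-p->3
normal form: no rule applies after step 3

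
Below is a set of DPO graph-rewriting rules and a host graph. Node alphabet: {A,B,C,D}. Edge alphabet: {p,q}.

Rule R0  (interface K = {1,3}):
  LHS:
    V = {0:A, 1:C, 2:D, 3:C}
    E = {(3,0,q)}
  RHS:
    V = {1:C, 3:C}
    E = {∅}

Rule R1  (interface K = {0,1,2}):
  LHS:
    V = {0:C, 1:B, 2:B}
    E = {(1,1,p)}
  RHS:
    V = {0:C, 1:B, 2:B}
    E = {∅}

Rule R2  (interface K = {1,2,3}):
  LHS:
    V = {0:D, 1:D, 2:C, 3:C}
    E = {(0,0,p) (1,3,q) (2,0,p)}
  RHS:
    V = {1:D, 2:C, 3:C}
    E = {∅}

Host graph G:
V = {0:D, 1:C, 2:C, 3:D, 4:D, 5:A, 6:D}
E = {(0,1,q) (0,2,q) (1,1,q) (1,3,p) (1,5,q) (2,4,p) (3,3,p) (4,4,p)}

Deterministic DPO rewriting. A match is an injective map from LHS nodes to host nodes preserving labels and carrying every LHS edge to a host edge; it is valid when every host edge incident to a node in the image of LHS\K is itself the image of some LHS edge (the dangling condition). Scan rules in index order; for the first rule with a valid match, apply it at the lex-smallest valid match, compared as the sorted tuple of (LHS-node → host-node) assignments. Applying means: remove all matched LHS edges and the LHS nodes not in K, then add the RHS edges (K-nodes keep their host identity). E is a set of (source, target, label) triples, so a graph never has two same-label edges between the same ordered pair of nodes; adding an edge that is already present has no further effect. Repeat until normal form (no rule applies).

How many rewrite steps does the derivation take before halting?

initial: |V|=7 |E|=8  E = 0-q->1 0-q->2 1-q->1 1-p->3 1-q->5 2-p->4 3-p->3 4-p->4
step 1: apply R0 at {0↦5, 1↦2, 2↦6, 3↦1}  → |V|=5 |E|=7  E = 0-q->1 0-q->2 1-q->1 1-p->3 2-p->4 3-p->3 4-p->4
step 2: apply R2 at {0↦3, 1↦0, 2↦1, 3↦2}  → |V|=4 |E|=4  E = 0-q->1 1-q->1 2-p->4 4-p->4
step 3: apply R2 at {0↦4, 1↦0, 2↦2, 3↦1}  → |V|=3 |E|=1  E = 1-q->1
normal form: no rule applies after step 3

Answer: 3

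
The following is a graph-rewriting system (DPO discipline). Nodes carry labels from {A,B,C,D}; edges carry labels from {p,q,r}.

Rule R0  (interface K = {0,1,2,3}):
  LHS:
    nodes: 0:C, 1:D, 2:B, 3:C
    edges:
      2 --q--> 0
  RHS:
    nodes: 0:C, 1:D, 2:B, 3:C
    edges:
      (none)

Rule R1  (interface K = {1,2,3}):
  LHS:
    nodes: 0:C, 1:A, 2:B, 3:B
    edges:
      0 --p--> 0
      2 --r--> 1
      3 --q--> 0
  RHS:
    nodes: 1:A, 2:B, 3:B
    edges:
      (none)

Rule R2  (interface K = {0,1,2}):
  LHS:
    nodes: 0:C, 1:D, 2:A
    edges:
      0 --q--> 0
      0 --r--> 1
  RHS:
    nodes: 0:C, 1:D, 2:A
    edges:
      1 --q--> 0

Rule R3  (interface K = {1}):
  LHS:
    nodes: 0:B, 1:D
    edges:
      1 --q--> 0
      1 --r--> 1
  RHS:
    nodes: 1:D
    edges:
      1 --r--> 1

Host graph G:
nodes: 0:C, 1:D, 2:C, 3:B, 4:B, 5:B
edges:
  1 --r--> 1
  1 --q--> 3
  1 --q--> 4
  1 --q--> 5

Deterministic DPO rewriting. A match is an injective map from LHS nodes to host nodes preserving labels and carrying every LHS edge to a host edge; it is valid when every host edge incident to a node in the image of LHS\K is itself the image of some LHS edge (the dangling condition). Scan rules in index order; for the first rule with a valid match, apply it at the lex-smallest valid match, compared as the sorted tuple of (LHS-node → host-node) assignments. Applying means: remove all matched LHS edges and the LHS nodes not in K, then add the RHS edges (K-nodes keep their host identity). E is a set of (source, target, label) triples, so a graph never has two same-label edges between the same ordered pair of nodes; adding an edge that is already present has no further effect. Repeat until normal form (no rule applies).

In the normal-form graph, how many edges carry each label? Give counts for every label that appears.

Answer: r:1

Derivation:
[0] host  ⇒  6 nodes, 4 edges  {1-r->1 1-q->3 1-q->4 1-q->5}
[1] R3 @ {0↦3, 1↦1}  ⇒  5 nodes, 3 edges  {1-r->1 1-q->4 1-q->5}
[2] R3 @ {0↦4, 1↦1}  ⇒  4 nodes, 2 edges  {1-r->1 1-q->5}
[3] R3 @ {0↦5, 1↦1}  ⇒  3 nodes, 1 edges  {1-r->1}
normal form: no rule applies after step 3
NF edges: [(1, 1, 'r')]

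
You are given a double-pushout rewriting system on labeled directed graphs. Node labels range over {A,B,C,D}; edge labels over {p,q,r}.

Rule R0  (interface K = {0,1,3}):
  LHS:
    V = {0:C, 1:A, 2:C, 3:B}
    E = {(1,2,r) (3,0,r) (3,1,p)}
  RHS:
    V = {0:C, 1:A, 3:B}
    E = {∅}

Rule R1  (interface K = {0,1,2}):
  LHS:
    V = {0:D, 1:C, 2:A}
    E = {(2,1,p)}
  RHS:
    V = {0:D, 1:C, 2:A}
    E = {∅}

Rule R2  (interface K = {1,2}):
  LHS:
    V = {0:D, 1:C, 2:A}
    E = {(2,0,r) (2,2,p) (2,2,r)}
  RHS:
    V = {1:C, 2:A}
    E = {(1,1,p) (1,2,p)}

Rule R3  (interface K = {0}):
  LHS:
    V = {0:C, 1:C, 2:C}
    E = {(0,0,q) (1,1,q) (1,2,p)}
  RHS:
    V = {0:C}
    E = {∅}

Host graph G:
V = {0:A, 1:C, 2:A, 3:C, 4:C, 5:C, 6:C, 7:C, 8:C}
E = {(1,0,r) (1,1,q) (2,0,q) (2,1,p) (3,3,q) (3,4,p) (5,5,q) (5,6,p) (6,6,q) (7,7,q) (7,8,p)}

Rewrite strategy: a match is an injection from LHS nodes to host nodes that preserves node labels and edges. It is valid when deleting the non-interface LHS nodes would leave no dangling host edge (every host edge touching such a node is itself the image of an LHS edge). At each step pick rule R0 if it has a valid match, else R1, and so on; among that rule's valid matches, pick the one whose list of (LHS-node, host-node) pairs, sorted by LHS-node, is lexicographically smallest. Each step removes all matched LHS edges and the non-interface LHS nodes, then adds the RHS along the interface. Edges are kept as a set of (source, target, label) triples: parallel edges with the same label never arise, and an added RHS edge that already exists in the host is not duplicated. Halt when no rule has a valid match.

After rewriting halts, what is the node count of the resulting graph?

[0] host  ⇒  9 nodes, 11 edges  {1-r->0 1-q->1 2-q->0 2-p->1 3-q->3 3-p->4 5-q->5 5-p->6 6-q->6 7-q->7 7-p->8}
[1] R3 @ {0↦1, 1↦3, 2↦4}  ⇒  7 nodes, 8 edges  {1-r->0 2-q->0 2-p->1 5-q->5 5-p->6 6-q->6 7-q->7 7-p->8}
[2] R3 @ {0↦5, 1↦7, 2↦8}  ⇒  5 nodes, 5 edges  {1-r->0 2-q->0 2-p->1 5-p->6 6-q->6}
normal form: no rule applies after step 2
NF nodes: {0:A, 1:C, 2:A, 5:C, 6:C}

Answer: 5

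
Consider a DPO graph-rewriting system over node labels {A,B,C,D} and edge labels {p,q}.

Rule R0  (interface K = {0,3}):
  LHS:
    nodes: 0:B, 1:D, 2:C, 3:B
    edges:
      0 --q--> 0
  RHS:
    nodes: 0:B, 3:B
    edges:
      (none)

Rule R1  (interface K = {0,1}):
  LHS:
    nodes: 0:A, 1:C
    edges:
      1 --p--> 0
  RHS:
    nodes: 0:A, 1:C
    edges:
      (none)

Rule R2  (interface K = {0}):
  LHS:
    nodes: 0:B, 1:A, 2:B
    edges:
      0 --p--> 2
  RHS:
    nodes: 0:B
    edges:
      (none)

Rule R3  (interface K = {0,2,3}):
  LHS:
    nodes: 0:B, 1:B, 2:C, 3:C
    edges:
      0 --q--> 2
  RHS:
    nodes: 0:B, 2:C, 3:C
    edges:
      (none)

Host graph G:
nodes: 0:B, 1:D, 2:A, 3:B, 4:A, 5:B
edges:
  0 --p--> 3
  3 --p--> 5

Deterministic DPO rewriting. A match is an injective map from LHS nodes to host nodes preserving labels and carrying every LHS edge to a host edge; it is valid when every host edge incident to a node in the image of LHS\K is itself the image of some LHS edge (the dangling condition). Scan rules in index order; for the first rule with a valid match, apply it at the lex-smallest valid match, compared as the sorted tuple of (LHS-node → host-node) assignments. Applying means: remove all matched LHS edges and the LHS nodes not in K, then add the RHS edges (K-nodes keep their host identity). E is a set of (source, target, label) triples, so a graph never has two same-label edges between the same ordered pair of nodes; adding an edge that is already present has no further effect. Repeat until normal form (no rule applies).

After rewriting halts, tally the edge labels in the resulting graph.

[0] host  ⇒  6 nodes, 2 edges  {0-p->3 3-p->5}
[1] R2 @ {0↦3, 1↦2, 2↦5}  ⇒  4 nodes, 1 edges  {0-p->3}
[2] R2 @ {0↦0, 1↦4, 2↦3}  ⇒  2 nodes, 0 edges  {∅}
normal form: no rule applies after step 2
NF edges: []

Answer: (no edges)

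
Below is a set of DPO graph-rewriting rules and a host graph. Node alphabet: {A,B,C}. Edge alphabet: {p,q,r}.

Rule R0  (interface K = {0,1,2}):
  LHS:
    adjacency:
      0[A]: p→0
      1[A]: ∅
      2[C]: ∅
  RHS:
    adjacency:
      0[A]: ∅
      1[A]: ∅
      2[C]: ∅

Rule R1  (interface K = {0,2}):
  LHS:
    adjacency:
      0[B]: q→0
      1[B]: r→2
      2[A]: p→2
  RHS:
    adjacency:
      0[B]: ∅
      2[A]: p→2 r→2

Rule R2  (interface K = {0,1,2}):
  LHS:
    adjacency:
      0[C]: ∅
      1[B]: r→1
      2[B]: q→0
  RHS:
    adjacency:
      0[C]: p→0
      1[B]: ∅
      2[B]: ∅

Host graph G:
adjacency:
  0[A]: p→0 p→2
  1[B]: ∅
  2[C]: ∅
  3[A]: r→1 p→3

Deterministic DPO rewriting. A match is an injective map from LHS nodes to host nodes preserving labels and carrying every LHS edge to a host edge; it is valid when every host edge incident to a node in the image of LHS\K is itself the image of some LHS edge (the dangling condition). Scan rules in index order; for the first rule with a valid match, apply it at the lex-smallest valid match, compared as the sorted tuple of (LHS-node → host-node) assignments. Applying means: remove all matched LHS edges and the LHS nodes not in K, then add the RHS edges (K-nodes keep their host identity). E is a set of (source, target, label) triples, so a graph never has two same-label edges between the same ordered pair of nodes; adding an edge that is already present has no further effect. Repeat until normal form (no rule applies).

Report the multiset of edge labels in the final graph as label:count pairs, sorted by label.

Answer: p:1 r:1

Rewrite trace:
[0] host  ⇒  4 nodes, 4 edges  {0-p->0 0-p->2 3-r->1 3-p->3}
[1] R0 @ {0↦0, 1↦3, 2↦2}  ⇒  4 nodes, 3 edges  {0-p->2 3-r->1 3-p->3}
[2] R0 @ {0↦3, 1↦0, 2↦2}  ⇒  4 nodes, 2 edges  {0-p->2 3-r->1}
halt: no rule applies after step 2
NF edges: [(0, 2, 'p'), (3, 1, 'r')]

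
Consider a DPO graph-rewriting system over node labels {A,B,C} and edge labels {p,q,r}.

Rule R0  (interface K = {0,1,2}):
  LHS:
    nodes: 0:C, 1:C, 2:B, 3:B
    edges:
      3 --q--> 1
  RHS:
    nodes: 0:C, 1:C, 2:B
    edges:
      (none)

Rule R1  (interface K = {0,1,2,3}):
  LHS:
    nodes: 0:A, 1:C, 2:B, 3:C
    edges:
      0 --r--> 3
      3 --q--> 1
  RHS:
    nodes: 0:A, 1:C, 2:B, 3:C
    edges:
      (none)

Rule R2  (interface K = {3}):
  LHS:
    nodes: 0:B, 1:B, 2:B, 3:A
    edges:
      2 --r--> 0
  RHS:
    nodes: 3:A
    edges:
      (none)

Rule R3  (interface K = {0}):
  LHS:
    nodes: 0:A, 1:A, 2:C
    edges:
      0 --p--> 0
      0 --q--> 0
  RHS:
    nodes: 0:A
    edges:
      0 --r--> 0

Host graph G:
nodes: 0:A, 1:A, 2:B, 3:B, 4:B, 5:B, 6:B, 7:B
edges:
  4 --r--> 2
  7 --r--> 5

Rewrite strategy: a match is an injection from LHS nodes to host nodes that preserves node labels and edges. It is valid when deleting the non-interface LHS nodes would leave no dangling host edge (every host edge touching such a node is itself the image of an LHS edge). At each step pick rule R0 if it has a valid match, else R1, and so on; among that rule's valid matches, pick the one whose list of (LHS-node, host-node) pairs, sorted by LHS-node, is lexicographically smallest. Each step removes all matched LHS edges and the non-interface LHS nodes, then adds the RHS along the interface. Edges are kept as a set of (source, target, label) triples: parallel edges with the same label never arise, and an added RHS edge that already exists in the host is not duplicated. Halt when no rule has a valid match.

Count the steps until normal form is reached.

Answer: 2

Derivation:
initial: |V|=8 |E|=2  E = 4-r->2 7-r->5
step 1: apply R2 at {0↦2, 1↦3, 2↦4, 3↦0}  → |V|=5 |E|=1  E = 7-r->5
step 2: apply R2 at {0↦5, 1↦6, 2↦7, 3↦0}  → |V|=2 |E|=0  E = ∅
normal form: no rule applies after step 2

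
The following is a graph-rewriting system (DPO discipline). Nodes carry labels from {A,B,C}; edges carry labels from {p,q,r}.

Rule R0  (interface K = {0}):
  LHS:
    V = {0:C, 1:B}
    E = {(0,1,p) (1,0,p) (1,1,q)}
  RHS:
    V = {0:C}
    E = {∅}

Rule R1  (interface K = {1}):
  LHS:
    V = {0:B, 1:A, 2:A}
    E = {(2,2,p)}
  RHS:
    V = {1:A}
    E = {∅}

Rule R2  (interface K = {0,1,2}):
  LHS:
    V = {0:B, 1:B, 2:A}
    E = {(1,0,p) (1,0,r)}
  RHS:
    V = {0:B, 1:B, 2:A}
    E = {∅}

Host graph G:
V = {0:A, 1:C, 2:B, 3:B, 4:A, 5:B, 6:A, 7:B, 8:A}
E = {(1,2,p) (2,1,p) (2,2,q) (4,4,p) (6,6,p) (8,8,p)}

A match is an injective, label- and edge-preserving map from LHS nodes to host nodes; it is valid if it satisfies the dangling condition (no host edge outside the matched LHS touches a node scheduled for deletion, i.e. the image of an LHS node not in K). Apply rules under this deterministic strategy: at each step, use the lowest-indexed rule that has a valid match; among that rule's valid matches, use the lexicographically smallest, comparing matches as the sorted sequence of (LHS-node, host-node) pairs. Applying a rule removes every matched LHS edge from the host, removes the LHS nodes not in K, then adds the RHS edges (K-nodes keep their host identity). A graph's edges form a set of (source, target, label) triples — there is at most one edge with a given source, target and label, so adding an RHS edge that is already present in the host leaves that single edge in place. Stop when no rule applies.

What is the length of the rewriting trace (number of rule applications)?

Answer: 4

Rewrite trace:
initial: |V|=9 |E|=6  E = 1-p->2 2-p->1 2-q->2 4-p->4 6-p->6 8-p->8
step 1: apply R0 at {0↦1, 1↦2}  → |V|=8 |E|=3  E = 4-p->4 6-p->6 8-p->8
step 2: apply R1 at {0↦3, 1↦0, 2↦4}  → |V|=6 |E|=2  E = 6-p->6 8-p->8
step 3: apply R1 at {0↦5, 1↦0, 2↦6}  → |V|=4 |E|=1  E = 8-p->8
step 4: apply R1 at {0↦7, 1↦0, 2↦8}  → |V|=2 |E|=0  E = ∅
normal form: no rule applies after step 4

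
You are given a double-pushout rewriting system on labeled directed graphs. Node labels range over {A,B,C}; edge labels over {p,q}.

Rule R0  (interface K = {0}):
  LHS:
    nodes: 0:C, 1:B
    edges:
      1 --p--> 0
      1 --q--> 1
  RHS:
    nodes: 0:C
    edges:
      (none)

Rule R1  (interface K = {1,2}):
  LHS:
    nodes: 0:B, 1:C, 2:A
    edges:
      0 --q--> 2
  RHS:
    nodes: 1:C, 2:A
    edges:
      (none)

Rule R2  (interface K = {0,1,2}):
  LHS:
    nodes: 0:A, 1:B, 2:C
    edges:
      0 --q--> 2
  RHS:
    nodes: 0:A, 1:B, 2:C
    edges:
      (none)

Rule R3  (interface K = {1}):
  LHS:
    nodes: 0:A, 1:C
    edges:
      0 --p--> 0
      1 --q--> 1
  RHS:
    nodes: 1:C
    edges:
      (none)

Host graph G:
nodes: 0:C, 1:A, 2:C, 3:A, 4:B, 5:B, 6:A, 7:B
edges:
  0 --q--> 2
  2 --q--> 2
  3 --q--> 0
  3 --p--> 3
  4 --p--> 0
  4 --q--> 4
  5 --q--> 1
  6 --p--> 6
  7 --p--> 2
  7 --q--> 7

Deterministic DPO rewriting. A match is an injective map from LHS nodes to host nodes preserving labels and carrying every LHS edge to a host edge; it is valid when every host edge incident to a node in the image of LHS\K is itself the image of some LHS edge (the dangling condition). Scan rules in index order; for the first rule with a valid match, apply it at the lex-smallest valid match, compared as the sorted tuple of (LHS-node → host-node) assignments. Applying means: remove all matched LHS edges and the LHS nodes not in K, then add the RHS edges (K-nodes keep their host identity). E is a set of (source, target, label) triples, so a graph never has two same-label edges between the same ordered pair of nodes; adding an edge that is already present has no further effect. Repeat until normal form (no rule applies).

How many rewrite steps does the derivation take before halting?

start.  V:8 E:10  edges: 0-q->2 2-q->2 3-q->0 3-p->3 4-p->0 4-q->4 5-q->1 6-p->6 7-p->2 7-q->7
1. fire R0 via {0↦0, 1↦4}  →  V:7 E:8  edges: 0-q->2 2-q->2 3-q->0 3-p->3 5-q->1 6-p->6 7-p->2 7-q->7
2. fire R0 via {0↦2, 1↦7}  →  V:6 E:6  edges: 0-q->2 2-q->2 3-q->0 3-p->3 5-q->1 6-p->6
3. fire R1 via {0↦5, 1↦0, 2↦1}  →  V:5 E:5  edges: 0-q->2 2-q->2 3-q->0 3-p->3 6-p->6
4. fire R3 via {0↦6, 1↦2}  →  V:4 E:3  edges: 0-q->2 3-q->0 3-p->3
normal form: no rule applies after step 4

Answer: 4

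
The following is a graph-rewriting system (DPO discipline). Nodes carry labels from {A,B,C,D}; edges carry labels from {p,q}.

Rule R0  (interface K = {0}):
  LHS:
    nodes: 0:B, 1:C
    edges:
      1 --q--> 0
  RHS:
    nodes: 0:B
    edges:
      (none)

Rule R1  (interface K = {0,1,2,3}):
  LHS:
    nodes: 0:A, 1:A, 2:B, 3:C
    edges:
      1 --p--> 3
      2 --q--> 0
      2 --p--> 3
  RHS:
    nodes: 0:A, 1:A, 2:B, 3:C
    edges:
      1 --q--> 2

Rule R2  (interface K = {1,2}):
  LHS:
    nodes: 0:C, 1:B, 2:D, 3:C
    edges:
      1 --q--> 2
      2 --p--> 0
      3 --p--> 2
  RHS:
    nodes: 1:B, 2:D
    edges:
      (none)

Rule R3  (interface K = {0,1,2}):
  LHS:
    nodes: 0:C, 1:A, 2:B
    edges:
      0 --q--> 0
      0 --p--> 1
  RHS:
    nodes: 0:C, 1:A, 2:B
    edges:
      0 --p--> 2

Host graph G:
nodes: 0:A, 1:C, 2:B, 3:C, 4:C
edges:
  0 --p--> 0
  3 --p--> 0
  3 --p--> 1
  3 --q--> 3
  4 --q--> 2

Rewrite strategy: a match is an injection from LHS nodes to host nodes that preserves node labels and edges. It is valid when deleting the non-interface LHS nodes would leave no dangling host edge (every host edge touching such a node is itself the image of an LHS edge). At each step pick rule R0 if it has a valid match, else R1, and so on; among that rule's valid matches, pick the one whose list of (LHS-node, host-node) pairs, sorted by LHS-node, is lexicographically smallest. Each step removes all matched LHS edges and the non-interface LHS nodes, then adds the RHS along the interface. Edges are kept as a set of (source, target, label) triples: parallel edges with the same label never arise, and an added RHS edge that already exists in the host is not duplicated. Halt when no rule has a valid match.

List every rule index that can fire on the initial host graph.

Answer: [R0,R3]

Rewrite trace:
R0: 1 valid match — {0↦2, 1↦4}
R1: no valid match — LHS pattern not found
R2: no valid match — LHS pattern not found
R3: 1 valid match — {0↦3, 1↦0, 2↦2}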